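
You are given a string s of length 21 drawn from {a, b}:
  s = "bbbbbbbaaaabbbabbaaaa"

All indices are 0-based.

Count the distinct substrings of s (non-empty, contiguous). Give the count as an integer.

sorted suffixes:
  #0 SA[0]=20  'a'
  #1 SA[1]=19  'aa'
  #2 SA[2]=18  'aaa'
  #3 SA[3]=17  'aaaa'
  #4 SA[4]=7  'aaaabbbabbaaaa'
  #5 SA[5]=8  'aaabbbabbaaaa'
  #6 SA[6]=9  'aabbbabbaaaa'
  #7 SA[7]=14  'abbaaaa'
  #8 SA[8]=10  'abbbabbaaaa'
  #9 SA[9]=16  'baaaa'
  #10 SA[10]=6  'baaaabbbabbaaaa'
  #11 SA[11]=13  'babbaaaa'
  #12 SA[12]=15  'bbaaaa'
  #13 SA[13]=5  'bbaaaabbbabbaaaa'
  #14 SA[14]=12  'bbabbaaaa'
  #15 SA[15]=4  'bbbaaaabbbabbaaaa'
  #16 SA[16]=11  'bbbabbaaaa'
  #17 SA[17]=3  'bbbbaaaabbbabbaaaa'
  #18 SA[18]=2  'bbbbbaaaabbbabbaaaa'
  #19 SA[19]=1  'bbbbbbaaaabbbabbaaaa'
  #20 SA[20]=0  'bbbbbbbaaaabbbabbaaaa'

SA = [20, 19, 18, 17, 7, 8, 9, 14, 10, 16, 6, 13, 15, 5, 12, 4, 11, 3, 2, 1, 0]
rank  pair      lcp
   1  s[20:],s[19:]  1  'a'
   2  s[19:],s[18:]  2  'aa'
   3  s[18:],s[17:]  3  'aaa'
   4  s[17:],s[7:]  4  'aaaa'
   5  s[7:],s[8:]  3  'aaa'
   6  s[8:],s[9:]  2  'aa'
   7  s[9:],s[14:]  1  'a'
   8  s[14:],s[10:]  3  'abb'
   9  s[10:],s[16:]  0  ''
  10  s[16:],s[6:]  5  'baaaa'
  11  s[6:],s[13:]  2  'ba'
  12  s[13:],s[15:]  1  'b'
  13  s[15:],s[5:]  6  'bbaaaa'
  14  s[5:],s[12:]  3  'bba'
  15  s[12:],s[4:]  2  'bb'
  16  s[4:],s[11:]  4  'bbba'
  17  s[11:],s[3:]  3  'bbb'
  18  s[3:],s[2:]  4  'bbbb'
  19  s[2:],s[1:]  5  'bbbbb'
  20  s[1:],s[0:]  6  'bbbbbb'

n(n+1)/2 = 21·22/2 = 231
Σ LCP = 0 + 1 + 2 + 3 + 4 + 3 + 2 + 1 + 3 + 0 + 5 + 2 + 1 + 6 + 3 + 2 + 4 + 3 + 4 + 5 + 6 = 60
distinct = 231 − 60 = 171

171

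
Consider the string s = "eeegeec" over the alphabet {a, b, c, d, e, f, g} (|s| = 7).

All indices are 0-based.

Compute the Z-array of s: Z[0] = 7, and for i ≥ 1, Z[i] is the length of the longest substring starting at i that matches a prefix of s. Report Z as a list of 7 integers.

[7, 2, 1, 0, 2, 1, 0]

Z[0]=7
i=1: fresh scan; Z[1]=2 grow→box=[1,3)
i=2: min(r-i=1, Z[1]=2)=1; Z[2]=1
i=3: fresh scan; Z[3]=0
i=4: fresh scan; Z[4]=2 grow→box=[4,6)
i=5: min(r-i=1, Z[1]=2)=1; Z[5]=1
i=6: fresh scan; Z[6]=0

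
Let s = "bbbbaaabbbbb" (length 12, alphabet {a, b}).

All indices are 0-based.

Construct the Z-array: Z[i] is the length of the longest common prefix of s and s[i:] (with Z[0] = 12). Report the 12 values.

Z[0]=12
i=1: fresh scan; Z[1]=3 scan→box=[1,4)
i=2: min(r-i=2, Z[1]=3)=2; Z[2]=2
i=3: min(r-i=1, Z[2]=2)=1; Z[3]=1
i=4: fresh scan; Z[4]=0
i=5: fresh scan; Z[5]=0
i=6: fresh scan; Z[6]=0
i=7: fresh scan; Z[7]=4 scan→box=[7,11)
i=8: min(r-i=3, Z[1]=3)=3; Z[8]=4 scan→box=[8,12)
i=9: min(r-i=3, Z[1]=3)=3; Z[9]=3
i=10: min(r-i=2, Z[2]=2)=2; Z[10]=2
i=11: min(r-i=1, Z[3]=1)=1; Z[11]=1

[12, 3, 2, 1, 0, 0, 0, 4, 4, 3, 2, 1]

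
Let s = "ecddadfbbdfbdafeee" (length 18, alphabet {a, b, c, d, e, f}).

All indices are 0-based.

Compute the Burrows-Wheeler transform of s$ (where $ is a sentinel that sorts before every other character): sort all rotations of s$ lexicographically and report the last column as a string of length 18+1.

rank  rotation             last
    0  $ecddadfbbdfbdafeee  e
    1  adfbbdfbdafeee$ecdd  d
    2  afeee$ecddadfbbdfbd  d
    3  bbdfbdafeee$ecddadf  f
    4  bdafeee$ecddadfbbdf  f
    5  bdfbdafeee$ecddadfb  b
    6  cddadfbbdfbdafeee$e  e
    7  dadfbbdfbdafeee$ecd  d
    8  dafeee$ecddadfbbdfb  b
    9  ddadfbbdfbdafeee$ec  c
   10  dfbbdfbdafeee$ecdda  a
   11  dfbdafeee$ecddadfbb  b
   12  e$ecddadfbbdfbdafee  e
   13  ecddadfbbdfbdafeee$  $
   14  ee$ecddadfbbdfbdafe  e
   15  eee$ecddadfbbdfbdaf  f
   16  fbbdfbdafeee$ecddad  d
   17  fbdafeee$ecddadfbbd  d
   18  feee$ecddadfbbdfbda  a

eddffbedbcabe$efdda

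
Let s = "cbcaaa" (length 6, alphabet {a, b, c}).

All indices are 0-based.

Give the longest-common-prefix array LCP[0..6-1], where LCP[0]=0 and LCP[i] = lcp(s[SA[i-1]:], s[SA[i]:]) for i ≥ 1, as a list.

[0, 1, 2, 0, 0, 1]

rank | idx | suffix
   0 |   5 | a
   1 |   4 | aa
   2 |   3 | aaa
   3 |   1 | bcaaa
   4 |   2 | caaa
   5 |   0 | cbcaaa

SA = [5, 4, 3, 1, 2, 0]
[i] adj suffixes → lcp
  [1] 5/4 → 1 ('a')
  [2] 4/3 → 2 ('aa')
  [3] 3/1 → 0 ('')
  [4] 1/2 → 0 ('')
  [5] 2/0 → 1 ('c')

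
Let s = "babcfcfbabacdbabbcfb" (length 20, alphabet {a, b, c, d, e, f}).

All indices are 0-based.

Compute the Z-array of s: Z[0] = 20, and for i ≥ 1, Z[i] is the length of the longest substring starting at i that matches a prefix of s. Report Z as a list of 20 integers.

[20, 0, 1, 0, 0, 0, 0, 3, 0, 2, 0, 0, 0, 3, 0, 1, 1, 0, 0, 1]

Z[0]=20
i=1: outside box; Z[1]=0
i=2: outside box; Z[2]=1 scan→box=[2,3)
i=3: outside box; Z[3]=0
i=4: outside box; Z[4]=0
i=5: outside box; Z[5]=0
i=6: outside box; Z[6]=0
i=7: outside box; Z[7]=3 scan→box=[7,10)
i=8: min(r-i=2, Z[1]=0)=0; Z[8]=0
i=9: min(r-i=1, Z[2]=1)=1; Z[9]=2 scan→box=[9,11)
i=10: min(r-i=1, Z[1]=0)=0; Z[10]=0
i=11: outside box; Z[11]=0
i=12: outside box; Z[12]=0
i=13: outside box; Z[13]=3 scan→box=[13,16)
i=14: min(r-i=2, Z[1]=0)=0; Z[14]=0
i=15: min(r-i=1, Z[2]=1)=1; Z[15]=1
i=16: outside box; Z[16]=1 scan→box=[16,17)
i=17: outside box; Z[17]=0
i=18: outside box; Z[18]=0
i=19: outside box; Z[19]=1 scan→box=[19,20)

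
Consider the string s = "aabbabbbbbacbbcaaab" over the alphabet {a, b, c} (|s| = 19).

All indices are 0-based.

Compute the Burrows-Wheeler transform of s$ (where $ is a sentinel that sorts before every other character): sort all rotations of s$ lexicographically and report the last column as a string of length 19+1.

rank  rotation              last
    0  $aabbabbbbbacbbcaaab  b
    1  aaab$aabbabbbbbacbbc  c
    2  aab$aabbabbbbbacbbca  a
    3  aabbabbbbbacbbcaaab$  $
    4  ab$aabbabbbbbacbbcaa  a
    5  abbabbbbbacbbcaaab$a  a
    6  abbbbbacbbcaaab$aabb  b
    7  acbbcaaab$aabbabbbbb  b
    8  b$aabbabbbbbacbbcaaa  a
    9  babbbbbacbbcaaab$aab  b
   10  bacbbcaaab$aabbabbbb  b
   11  bbabbbbbacbbcaaab$aa  a
   12  bbacbbcaaab$aabbabbb  b
   13  bbbacbbcaaab$aabbabb  b
   14  bbbbacbbcaaab$aabbab  b
   15  bbbbbacbbcaaab$aabba  a
   16  bbcaaab$aabbabbbbbac  c
   17  bcaaab$aabbabbbbbacb  b
   18  caaab$aabbabbbbbacbb  b
   19  cbbcaaab$aabbabbbbba  a

bca$aabbabbabbbacbba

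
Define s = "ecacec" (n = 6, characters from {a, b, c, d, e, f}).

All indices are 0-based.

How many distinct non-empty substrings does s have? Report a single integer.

sorted suffixes:
  #0 SA[0]=2  'acec'
  #1 SA[1]=5  'c'
  #2 SA[2]=1  'cacec'
  #3 SA[3]=3  'cec'
  #4 SA[4]=4  'ec'
  #5 SA[5]=0  'ecacec'

SA = [2, 5, 1, 3, 4, 0]
i: (SA[i-1],SA[i]) lcp shared
  1: (2,5) 0 ''
  2: (5,1) 1 'c'
  3: (1,3) 1 'c'
  4: (3,4) 0 ''
  5: (4,0) 2 'ec'

n(n+1)/2 = 6·7/2 = 21
Σ LCP = 0 + 0 + 1 + 1 + 0 + 2 = 4
distinct = 21 − 4 = 17

17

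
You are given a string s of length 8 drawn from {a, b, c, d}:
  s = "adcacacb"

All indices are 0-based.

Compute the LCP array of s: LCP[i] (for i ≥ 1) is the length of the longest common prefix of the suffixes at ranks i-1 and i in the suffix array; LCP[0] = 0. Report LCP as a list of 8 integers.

[0, 2, 1, 0, 0, 3, 1, 0]

rank | idx | suffix
   0 |   3 | acacb
   1 |   5 | acb
   2 |   0 | adcacacb
   3 |   7 | b
   4 |   2 | cacacb
   5 |   4 | cacb
   6 |   6 | cb
   7 |   1 | dcacacb

SA = [3, 5, 0, 7, 2, 4, 6, 1]
rank  pair      lcp
   1  s[3:],s[5:]  2  'ac'
   2  s[5:],s[0:]  1  'a'
   3  s[0:],s[7:]  0  ''
   4  s[7:],s[2:]  0  ''
   5  s[2:],s[4:]  3  'cac'
   6  s[4:],s[6:]  1  'c'
   7  s[6:],s[1:]  0  ''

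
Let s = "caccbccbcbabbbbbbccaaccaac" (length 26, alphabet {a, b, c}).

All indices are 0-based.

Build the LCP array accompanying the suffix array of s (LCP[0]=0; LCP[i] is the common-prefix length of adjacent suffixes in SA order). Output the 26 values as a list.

rank | idx | suffix
   0 |  23 | aac
   1 |  19 | aaccaac
   2 |  10 | abbbbbbccaaccaac
   3 |  24 | ac
   4 |  20 | accaac
   5 |   1 | accbccbcbabbbbbbccaaccaac
   6 |   9 | babbbbbbccaaccaac
   7 |  11 | bbbbbbccaaccaac
   8 |  12 | bbbbbccaaccaac
   9 |  13 | bbbbccaaccaac
  10 |  14 | bbbccaaccaac
  11 |  15 | bbccaaccaac
  12 |   7 | bcbabbbbbbccaaccaac
  13 |  16 | bccaaccaac
  14 |   4 | bccbcbabbbbbbccaaccaac
  15 |  25 | c
  16 |  22 | caac
  17 |  18 | caaccaac
  18 |   0 | caccbccbcbabbbbbbccaaccaac
  19 |   8 | cbabbbbbbccaaccaac
  20 |   6 | cbcbabbbbbbccaaccaac
  21 |   3 | cbccbcbabbbbbbccaaccaac
  22 |  21 | ccaac
  23 |  17 | ccaaccaac
  24 |   5 | ccbcbabbbbbbccaaccaac
  25 |   2 | ccbccbcbabbbbbbccaaccaac

SA = [23, 19, 10, 24, 20, 1, 9, 11, 12, 13, 14, 15, 7, 16, 4, 25, 22, 18, 0, 8, 6, 3, 21, 17, 5, 2]
[i] adj suffixes → lcp
  [1] 23/19 → 3 ('aac')
  [2] 19/10 → 1 ('a')
  [3] 10/24 → 1 ('a')
  [4] 24/20 → 2 ('ac')
  [5] 20/1 → 3 ('acc')
  [6] 1/9 → 0 ('')
  [7] 9/11 → 1 ('b')
  [8] 11/12 → 5 ('bbbbb')
  [9] 12/13 → 4 ('bbbb')
  [10] 13/14 → 3 ('bbb')
  [11] 14/15 → 2 ('bb')
  [12] 15/7 → 1 ('b')
  [13] 7/16 → 2 ('bc')
  [14] 16/4 → 3 ('bcc')
  [15] 4/25 → 0 ('')
  [16] 25/22 → 1 ('c')
  [17] 22/18 → 4 ('caac')
  [18] 18/0 → 2 ('ca')
  [19] 0/8 → 1 ('c')
  [20] 8/6 → 2 ('cb')
  [21] 6/3 → 3 ('cbc')
  [22] 3/21 → 1 ('c')
  [23] 21/17 → 5 ('ccaac')
  [24] 17/5 → 2 ('cc')
  [25] 5/2 → 4 ('ccbc')

[0, 3, 1, 1, 2, 3, 0, 1, 5, 4, 3, 2, 1, 2, 3, 0, 1, 4, 2, 1, 2, 3, 1, 5, 2, 4]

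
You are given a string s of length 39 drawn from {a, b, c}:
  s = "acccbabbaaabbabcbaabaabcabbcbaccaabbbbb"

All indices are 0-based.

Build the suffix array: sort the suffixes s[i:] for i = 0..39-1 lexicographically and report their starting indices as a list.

sorted suffixes:
  #0 SA[0]=8  'aaabbabcbaabaabcabbcbaccaabbbbb'
  #1 SA[1]=17  'aabaabcabbcbaccaabbbbb'
  #2 SA[2]=9  'aabbabcbaabaabcabbcbaccaabbbbb'
  #3 SA[3]=32  'aabbbbb'
  #4 SA[4]=20  'aabcabbcbaccaabbbbb'
  #5 SA[5]=18  'abaabcabbcbaccaabbbbb'
  #6 SA[6]=5  'abbaaabbabcbaabaabcabbcbaccaabbbbb'
  #7 SA[7]=10  'abbabcbaabaabcabbcbaccaabbbbb'
  #8 SA[8]=33  'abbbbb'
  #9 SA[9]=24  'abbcbaccaabbbbb'
  #10 SA[10]=21  'abcabbcbaccaabbbbb'
  #11 SA[11]=13  'abcbaabaabcabbcbaccaabbbbb'
  #12 SA[12]=29  'accaabbbbb'
  #13 SA[13]=0  'acccbabbaaabbabcbaabaabcabbcbaccaabbbbb'
  #14 SA[14]=38  'b'
  #15 SA[15]=7  'baaabbabcbaabaabcabbcbaccaabbbbb'
  #16 SA[16]=16  'baabaabcabbcbaccaabbbbb'
  #17 SA[17]=19  'baabcabbcbaccaabbbbb'
  #18 SA[18]=4  'babbaaabbabcbaabaabcabbcbaccaabbbbb'
  #19 SA[19]=12  'babcbaabaabcabbcbaccaabbbbb'
  #20 SA[20]=28  'baccaabbbbb'
  #21 SA[21]=37  'bb'
  #22 SA[22]=6  'bbaaabbabcbaabaabcabbcbaccaabbbbb'
  #23 SA[23]=11  'bbabcbaabaabcabbcbaccaabbbbb'
  #24 SA[24]=36  'bbb'
  #25 SA[25]=35  'bbbb'
  #26 SA[26]=34  'bbbbb'
  #27 SA[27]=25  'bbcbaccaabbbbb'
  #28 SA[28]=22  'bcabbcbaccaabbbbb'
  #29 SA[29]=14  'bcbaabaabcabbcbaccaabbbbb'
  #30 SA[30]=26  'bcbaccaabbbbb'
  #31 SA[31]=31  'caabbbbb'
  #32 SA[32]=23  'cabbcbaccaabbbbb'
  #33 SA[33]=15  'cbaabaabcabbcbaccaabbbbb'
  #34 SA[34]=3  'cbabbaaabbabcbaabaabcabbcbaccaabbbbb'
  #35 SA[35]=27  'cbaccaabbbbb'
  #36 SA[36]=30  'ccaabbbbb'
  #37 SA[37]=2  'ccbabbaaabbabcbaabaabcabbcbaccaabbbbb'
  #38 SA[38]=1  'cccbabbaaabbabcbaabaabcabbcbaccaabbbbb'

[8, 17, 9, 32, 20, 18, 5, 10, 33, 24, 21, 13, 29, 0, 38, 7, 16, 19, 4, 12, 28, 37, 6, 11, 36, 35, 34, 25, 22, 14, 26, 31, 23, 15, 3, 27, 30, 2, 1]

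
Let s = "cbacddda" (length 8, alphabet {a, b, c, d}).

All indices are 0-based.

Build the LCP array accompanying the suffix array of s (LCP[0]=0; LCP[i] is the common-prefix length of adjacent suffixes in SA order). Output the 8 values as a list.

[0, 1, 0, 0, 1, 0, 1, 2]

rank | idx | suffix
   0 |   7 | a
   1 |   2 | acddda
   2 |   1 | bacddda
   3 |   0 | cbacddda
   4 |   3 | cddda
   5 |   6 | da
   6 |   5 | dda
   7 |   4 | ddda

SA = [7, 2, 1, 0, 3, 6, 5, 4]
[i] adj suffixes → lcp
  [1] 7/2 → 1 ('a')
  [2] 2/1 → 0 ('')
  [3] 1/0 → 0 ('')
  [4] 0/3 → 1 ('c')
  [5] 3/6 → 0 ('')
  [6] 6/5 → 1 ('d')
  [7] 5/4 → 2 ('dd')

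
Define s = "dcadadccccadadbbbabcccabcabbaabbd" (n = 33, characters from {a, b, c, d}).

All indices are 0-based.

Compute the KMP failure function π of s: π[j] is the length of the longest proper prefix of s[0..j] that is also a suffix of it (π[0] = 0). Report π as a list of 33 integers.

π[0] = 0
j=1 s[j]='c': π[1]=0 (border '')
j=2 s[j]='a': π[2]=0 (border '')
j=3 s[j]='d': π[3]=1 (border 'd')
j=4 s[j]='a': k: 1→0; π[4]=0 (border '')
j=5 s[j]='d': π[5]=1 (border 'd')
j=6 s[j]='c': π[6]=2 (border 'dc')
j=7 s[j]='c': k: 2→0; π[7]=0 (border '')
j=8 s[j]='c': π[8]=0 (border '')
j=9 s[j]='c': π[9]=0 (border '')
j=10 s[j]='a': π[10]=0 (border '')
j=11 s[j]='d': π[11]=1 (border 'd')
j=12 s[j]='a': k: 1→0; π[12]=0 (border '')
j=13 s[j]='d': π[13]=1 (border 'd')
j=14 s[j]='b': k: 1→0; π[14]=0 (border '')
j=15 s[j]='b': π[15]=0 (border '')
j=16 s[j]='b': π[16]=0 (border '')
j=17 s[j]='a': π[17]=0 (border '')
j=18 s[j]='b': π[18]=0 (border '')
j=19 s[j]='c': π[19]=0 (border '')
j=20 s[j]='c': π[20]=0 (border '')
j=21 s[j]='c': π[21]=0 (border '')
j=22 s[j]='a': π[22]=0 (border '')
j=23 s[j]='b': π[23]=0 (border '')
j=24 s[j]='c': π[24]=0 (border '')
j=25 s[j]='a': π[25]=0 (border '')
j=26 s[j]='b': π[26]=0 (border '')
j=27 s[j]='b': π[27]=0 (border '')
j=28 s[j]='a': π[28]=0 (border '')
j=29 s[j]='a': π[29]=0 (border '')
j=30 s[j]='b': π[30]=0 (border '')
j=31 s[j]='b': π[31]=0 (border '')
j=32 s[j]='d': π[32]=1 (border 'd')

[0, 0, 0, 1, 0, 1, 2, 0, 0, 0, 0, 1, 0, 1, 0, 0, 0, 0, 0, 0, 0, 0, 0, 0, 0, 0, 0, 0, 0, 0, 0, 0, 1]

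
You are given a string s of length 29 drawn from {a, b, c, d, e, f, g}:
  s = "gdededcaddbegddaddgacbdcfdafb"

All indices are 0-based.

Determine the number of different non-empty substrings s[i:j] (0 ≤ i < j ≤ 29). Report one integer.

rank | idx | suffix
   0 |  19 | acbdcfdafb
   1 |   7 | addbegddaddgacbdcfdafb
   2 |  15 | addgacbdcfdafb
   3 |  26 | afb
   4 |  28 | b
   5 |  21 | bdcfdafb
   6 |  10 | begddaddgacbdcfdafb
   7 |   6 | caddbegddaddgacbdcfdafb
   8 |  20 | cbdcfdafb
   9 |  23 | cfdafb
  10 |  14 | daddgacbdcfdafb
  11 |  25 | dafb
  12 |   9 | dbegddaddgacbdcfdafb
  13 |   5 | dcaddbegddaddgacbdcfdafb
  14 |  22 | dcfdafb
  15 |  13 | ddaddgacbdcfdafb
  16 |   8 | ddbegddaddgacbdcfdafb
  17 |  16 | ddgacbdcfdafb
  18 |   3 | dedcaddbegddaddgacbdcfdafb
  19 |   1 | dededcaddbegddaddgacbdcfdafb
  20 |  17 | dgacbdcfdafb
  21 |   4 | edcaddbegddaddgacbdcfdafb
  22 |   2 | ededcaddbegddaddgacbdcfdafb
  23 |  11 | egddaddgacbdcfdafb
  24 |  27 | fb
  25 |  24 | fdafb
  26 |  18 | gacbdcfdafb
  27 |  12 | gddaddgacbdcfdafb
  28 |   0 | gdededcaddbegddaddgacbdcfdafb

SA = [19, 7, 15, 26, 28, 21, 10, 6, 20, 23, 14, 25, 9, 5, 22, 13, 8, 16, 3, 1, 17, 4, 2, 11, 27, 24, 18, 12, 0]
rank  pair      lcp
   1  s[19:],s[7:]  1  'a'
   2  s[7:],s[15:]  3  'add'
   3  s[15:],s[26:]  1  'a'
   4  s[26:],s[28:]  0  ''
   5  s[28:],s[21:]  1  'b'
   6  s[21:],s[10:]  1  'b'
   7  s[10:],s[6:]  0  ''
   8  s[6:],s[20:]  1  'c'
   9  s[20:],s[23:]  1  'c'
  10  s[23:],s[14:]  0  ''
  11  s[14:],s[25:]  2  'da'
  12  s[25:],s[9:]  1  'd'
  13  s[9:],s[5:]  1  'd'
  14  s[5:],s[22:]  2  'dc'
  15  s[22:],s[13:]  1  'd'
  16  s[13:],s[8:]  2  'dd'
  17  s[8:],s[16:]  2  'dd'
  18  s[16:],s[3:]  1  'd'
  19  s[3:],s[1:]  3  'ded'
  20  s[1:],s[17:]  1  'd'
  21  s[17:],s[4:]  0  ''
  22  s[4:],s[2:]  2  'ed'
  23  s[2:],s[11:]  1  'e'
  24  s[11:],s[27:]  0  ''
  25  s[27:],s[24:]  1  'f'
  26  s[24:],s[18:]  0  ''
  27  s[18:],s[12:]  1  'g'
  28  s[12:],s[0:]  2  'gd'

n(n+1)/2 = 29·30/2 = 435
Σ LCP = 0 + 1 + 3 + 1 + 0 + 1 + 1 + 0 + 1 + 1 + 0 + 2 + 1 + 1 + 2 + 1 + 2 + 2 + 1 + 3 + 1 + 0 + 2 + 1 + 0 + 1 + 0 + 1 + 2 = 32
distinct = 435 − 32 = 403

403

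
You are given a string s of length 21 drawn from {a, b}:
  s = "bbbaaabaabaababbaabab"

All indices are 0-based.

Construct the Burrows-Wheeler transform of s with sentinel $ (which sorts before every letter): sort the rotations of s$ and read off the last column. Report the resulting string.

bbabbbbaaaabababaaaba$

rank  rotation                last
    0  $bbbaaabaabaababbaabab  b
    1  aaabaabaababbaabab$bbb  b
    2  aabaabaababbaabab$bbba  a
    3  aabaababbaabab$bbbaaab  b
    4  aabab$bbbaaabaabaababb  b
    5  aababbaabab$bbbaaabaab  b
    6  ab$bbbaaabaabaababbaab  b
    7  abaabaababbaabab$bbbaa  a
    8  abaababbaabab$bbbaaaba  a
    9  abab$bbbaaabaabaababba  a
   10  ababbaabab$bbbaaabaaba  a
   11  abbaabab$bbbaaabaabaab  b
   12  b$bbbaaabaabaababbaaba  a
   13  baaabaabaababbaabab$bb  b
   14  baabaababbaabab$bbbaaa  a
   15  baabab$bbbaaabaabaabab  b
   16  baababbaabab$bbbaaabaa  a
   17  bab$bbbaaabaabaababbaa  a
   18  babbaabab$bbbaaabaabaa  a
   19  bbaaabaabaababbaabab$b  b
   20  bbaabab$bbbaaabaabaaba  a
   21  bbbaaabaabaababbaabab$  $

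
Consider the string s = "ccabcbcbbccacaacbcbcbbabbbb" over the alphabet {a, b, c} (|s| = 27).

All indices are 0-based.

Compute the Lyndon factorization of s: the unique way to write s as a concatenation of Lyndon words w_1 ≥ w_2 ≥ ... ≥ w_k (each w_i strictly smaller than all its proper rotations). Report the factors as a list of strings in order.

["c", "c", "abcbcbbccac", "aacbcbcbbabbbb"]

emit factor 1: 'c' (i=0, period=1)
emit factor 2: 'c' (i=1, period=1)
emit factor 3: 'abcbcbbccac' (i=2, period=11)
emit factor 4: 'aacbcbcbbabbbb' (i=13, period=14)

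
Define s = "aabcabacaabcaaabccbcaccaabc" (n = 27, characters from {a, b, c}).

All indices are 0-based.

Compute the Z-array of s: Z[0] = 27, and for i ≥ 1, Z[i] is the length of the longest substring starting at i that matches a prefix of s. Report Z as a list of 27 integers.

[27, 1, 0, 0, 1, 0, 1, 0, 5, 1, 0, 0, 2, 4, 1, 0, 0, 0, 0, 0, 1, 0, 0, 4, 1, 0, 0]

Z[0]=27
i=1: outside box; Z[1]=1 extend→box=[1,2)
i=2: outside box; Z[2]=0
i=3: outside box; Z[3]=0
i=4: outside box; Z[4]=1 extend→box=[4,5)
i=5: outside box; Z[5]=0
i=6: outside box; Z[6]=1 extend→box=[6,7)
i=7: outside box; Z[7]=0
i=8: outside box; Z[8]=5 extend→box=[8,13)
i=9: min(r-i=4, Z[1]=1)=1; Z[9]=1
i=10: min(r-i=3, Z[2]=0)=0; Z[10]=0
i=11: min(r-i=2, Z[3]=0)=0; Z[11]=0
i=12: min(r-i=1, Z[4]=1)=1; Z[12]=2 extend→box=[12,14)
i=13: min(r-i=1, Z[1]=1)=1; Z[13]=4 extend→box=[13,17)
i=14: min(r-i=3, Z[1]=1)=1; Z[14]=1
i=15: min(r-i=2, Z[2]=0)=0; Z[15]=0
i=16: min(r-i=1, Z[3]=0)=0; Z[16]=0
i=17: outside box; Z[17]=0
i=18: outside box; Z[18]=0
i=19: outside box; Z[19]=0
i=20: outside box; Z[20]=1 extend→box=[20,21)
i=21: outside box; Z[21]=0
i=22: outside box; Z[22]=0
i=23: outside box; Z[23]=4 extend→box=[23,27)
i=24: min(r-i=3, Z[1]=1)=1; Z[24]=1
i=25: min(r-i=2, Z[2]=0)=0; Z[25]=0
i=26: min(r-i=1, Z[3]=0)=0; Z[26]=0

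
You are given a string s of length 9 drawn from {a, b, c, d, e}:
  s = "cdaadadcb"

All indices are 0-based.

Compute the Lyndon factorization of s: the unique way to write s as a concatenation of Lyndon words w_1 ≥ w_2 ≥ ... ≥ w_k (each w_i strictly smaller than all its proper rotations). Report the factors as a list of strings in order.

["cd", "aadadcb"]

emit factor 1: 'cd' (i=0, period=2)
emit factor 2: 'aadadcb' (i=2, period=7)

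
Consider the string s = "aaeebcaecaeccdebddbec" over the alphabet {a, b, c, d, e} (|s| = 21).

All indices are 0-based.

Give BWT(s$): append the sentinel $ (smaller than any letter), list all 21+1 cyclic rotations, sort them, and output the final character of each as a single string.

c$ccaeedebeecdbcedbaaa

rank  rotation                last
    0  $aaeebcaecaeccdebddbec  c
    1  aaeebcaecaeccdebddbec$  $
    2  aecaeccdebddbec$aaeebc  c
    3  aeccdebddbec$aaeebcaec  c
    4  aeebcaecaeccdebddbec$a  a
    5  bcaecaeccdebddbec$aaee  e
    6  bddbec$aaeebcaecaeccde  e
    7  bec$aaeebcaecaeccdebdd  d
    8  c$aaeebcaecaeccdebddbe  e
    9  caecaeccdebddbec$aaeeb  b
   10  caeccdebddbec$aaeebcae  e
   11  ccdebddbec$aaeebcaecae  e
   12  cdebddbec$aaeebcaecaec  c
   13  dbec$aaeebcaecaeccdebd  d
   14  ddbec$aaeebcaecaeccdeb  b
   15  debddbec$aaeebcaecaecc  c
   16  ebcaecaeccdebddbec$aae  e
   17  ebddbec$aaeebcaecaeccd  d
   18  ec$aaeebcaecaeccdebddb  b
   19  ecaeccdebddbec$aaeebca  a
   20  eccdebddbec$aaeebcaeca  a
   21  eebcaecaeccdebddbec$aa  a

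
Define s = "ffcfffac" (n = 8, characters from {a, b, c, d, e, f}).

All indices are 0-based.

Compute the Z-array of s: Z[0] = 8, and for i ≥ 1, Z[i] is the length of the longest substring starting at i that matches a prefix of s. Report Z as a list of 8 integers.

Z[0]=8
i=1: outside box; Z[1]=1 extend→box=[1,2)
i=2: outside box; Z[2]=0
i=3: outside box; Z[3]=2 extend→box=[3,5)
i=4: min(r-i=1, Z[1]=1)=1; Z[4]=2 extend→box=[4,6)
i=5: min(r-i=1, Z[1]=1)=1; Z[5]=1
i=6: outside box; Z[6]=0
i=7: outside box; Z[7]=0

[8, 1, 0, 2, 2, 1, 0, 0]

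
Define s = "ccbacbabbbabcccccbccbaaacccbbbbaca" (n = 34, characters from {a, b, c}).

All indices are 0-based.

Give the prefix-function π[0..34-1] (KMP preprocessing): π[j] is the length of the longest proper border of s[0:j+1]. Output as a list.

π[0] = 0
j=1 s[j]='c': π[1]=1 (border 'c')
j=2 s[j]='b': k: 1→0; π[2]=0 (border '')
j=3 s[j]='a': π[3]=0 (border '')
j=4 s[j]='c': π[4]=1 (border 'c')
j=5 s[j]='b': k: 1→0; π[5]=0 (border '')
j=6 s[j]='a': π[6]=0 (border '')
j=7 s[j]='b': π[7]=0 (border '')
j=8 s[j]='b': π[8]=0 (border '')
j=9 s[j]='b': π[9]=0 (border '')
j=10 s[j]='a': π[10]=0 (border '')
j=11 s[j]='b': π[11]=0 (border '')
j=12 s[j]='c': π[12]=1 (border 'c')
j=13 s[j]='c': π[13]=2 (border 'cc')
j=14 s[j]='c': k: 2→1; π[14]=2 (border 'cc')
j=15 s[j]='c': k: 2→1; π[15]=2 (border 'cc')
j=16 s[j]='c': k: 2→1; π[16]=2 (border 'cc')
j=17 s[j]='b': π[17]=3 (border 'ccb')
j=18 s[j]='c': k: 3→0; π[18]=1 (border 'c')
j=19 s[j]='c': π[19]=2 (border 'cc')
j=20 s[j]='b': π[20]=3 (border 'ccb')
j=21 s[j]='a': π[21]=4 (border 'ccba')
j=22 s[j]='a': k: 4→0; π[22]=0 (border '')
j=23 s[j]='a': π[23]=0 (border '')
j=24 s[j]='c': π[24]=1 (border 'c')
j=25 s[j]='c': π[25]=2 (border 'cc')
j=26 s[j]='c': k: 2→1; π[26]=2 (border 'cc')
j=27 s[j]='b': π[27]=3 (border 'ccb')
j=28 s[j]='b': k: 3→0; π[28]=0 (border '')
j=29 s[j]='b': π[29]=0 (border '')
j=30 s[j]='b': π[30]=0 (border '')
j=31 s[j]='a': π[31]=0 (border '')
j=32 s[j]='c': π[32]=1 (border 'c')
j=33 s[j]='a': k: 1→0; π[33]=0 (border '')

[0, 1, 0, 0, 1, 0, 0, 0, 0, 0, 0, 0, 1, 2, 2, 2, 2, 3, 1, 2, 3, 4, 0, 0, 1, 2, 2, 3, 0, 0, 0, 0, 1, 0]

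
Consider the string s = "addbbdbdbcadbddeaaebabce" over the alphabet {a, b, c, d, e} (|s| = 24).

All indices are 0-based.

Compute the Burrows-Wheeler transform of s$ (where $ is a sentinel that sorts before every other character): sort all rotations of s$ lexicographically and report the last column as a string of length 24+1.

rank  rotation                   last
    0  $addbbdbdbcadbddeaaebabce  e
    1  aaebabce$addbbdbdbcadbdde  e
    2  abce$addbbdbdbcadbddeaaeb  b
    3  adbddeaaebabce$addbbdbdbc  c
    4  addbbdbdbcadbddeaaebabce$  $
    5  aebabce$addbbdbdbcadbddea  a
    6  babce$addbbdbdbcadbddeaae  e
    7  bbdbdbcadbddeaaebabce$add  d
    8  bcadbddeaaebabce$addbbdbd  d
    9  bce$addbbdbdbcadbddeaaeba  a
   10  bdbcadbddeaaebabce$addbbd  d
   11  bdbdbcadbddeaaebabce$addb  b
   12  bddeaaebabce$addbbdbdbcad  d
   13  cadbddeaaebabce$addbbdbdb  b
   14  ce$addbbdbdbcadbddeaaebab  b
   15  dbbdbdbcadbddeaaebabce$ad  d
   16  dbcadbddeaaebabce$addbbdb  b
   17  dbdbcadbddeaaebabce$addbb  b
   18  dbddeaaebabce$addbbdbdbca  a
   19  ddbbdbdbcadbddeaaebabce$a  a
   20  ddeaaebabce$addbbdbdbcadb  b
   21  deaaebabce$addbbdbdbcadbd  d
   22  e$addbbdbdbcadbddeaaebabc  c
   23  eaaebabce$addbbdbdbcadbdd  d
   24  ebabce$addbbdbdbcadbddeaa  a

eebc$aeddadbdbbdbbaabdcda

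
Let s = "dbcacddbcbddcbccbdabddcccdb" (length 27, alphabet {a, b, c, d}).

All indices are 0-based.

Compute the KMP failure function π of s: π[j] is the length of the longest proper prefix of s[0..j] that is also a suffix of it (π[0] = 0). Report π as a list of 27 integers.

π[0] = 0
j=1 s[j]='b': π[1]=0 (border '')
j=2 s[j]='c': π[2]=0 (border '')
j=3 s[j]='a': π[3]=0 (border '')
j=4 s[j]='c': π[4]=0 (border '')
j=5 s[j]='d': π[5]=1 (border 'd')
j=6 s[j]='d': k: 1→0; π[6]=1 (border 'd')
j=7 s[j]='b': π[7]=2 (border 'db')
j=8 s[j]='c': π[8]=3 (border 'dbc')
j=9 s[j]='b': k: 3→0; π[9]=0 (border '')
j=10 s[j]='d': π[10]=1 (border 'd')
j=11 s[j]='d': k: 1→0; π[11]=1 (border 'd')
j=12 s[j]='c': k: 1→0; π[12]=0 (border '')
j=13 s[j]='b': π[13]=0 (border '')
j=14 s[j]='c': π[14]=0 (border '')
j=15 s[j]='c': π[15]=0 (border '')
j=16 s[j]='b': π[16]=0 (border '')
j=17 s[j]='d': π[17]=1 (border 'd')
j=18 s[j]='a': k: 1→0; π[18]=0 (border '')
j=19 s[j]='b': π[19]=0 (border '')
j=20 s[j]='d': π[20]=1 (border 'd')
j=21 s[j]='d': k: 1→0; π[21]=1 (border 'd')
j=22 s[j]='c': k: 1→0; π[22]=0 (border '')
j=23 s[j]='c': π[23]=0 (border '')
j=24 s[j]='c': π[24]=0 (border '')
j=25 s[j]='d': π[25]=1 (border 'd')
j=26 s[j]='b': π[26]=2 (border 'db')

[0, 0, 0, 0, 0, 1, 1, 2, 3, 0, 1, 1, 0, 0, 0, 0, 0, 1, 0, 0, 1, 1, 0, 0, 0, 1, 2]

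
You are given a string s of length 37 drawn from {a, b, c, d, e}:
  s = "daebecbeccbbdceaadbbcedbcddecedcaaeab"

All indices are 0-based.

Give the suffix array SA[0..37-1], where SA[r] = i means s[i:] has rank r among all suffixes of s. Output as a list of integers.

sorted suffixes:
  #0 SA[0]=15  'aadbbcedbcddecedcaaeab'
  #1 SA[1]=32  'aaeab'
  #2 SA[2]=35  'ab'
  #3 SA[3]=16  'adbbcedbcddecedcaaeab'
  #4 SA[4]=33  'aeab'
  #5 SA[5]=1  'aebecbeccbbdceaadbbcedbcddecedcaaeab'
  #6 SA[6]=36  'b'
  #7 SA[7]=18  'bbcedbcddecedcaaeab'
  #8 SA[8]=10  'bbdceaadbbcedbcddecedcaaeab'
  #9 SA[9]=23  'bcddecedcaaeab'
  #10 SA[10]=19  'bcedbcddecedcaaeab'
  #11 SA[11]=11  'bdceaadbbcedbcddecedcaaeab'
  #12 SA[12]=3  'becbeccbbdceaadbbcedbcddecedcaaeab'
  #13 SA[13]=6  'beccbbdceaadbbcedbcddecedcaaeab'
  #14 SA[14]=31  'caaeab'
  #15 SA[15]=9  'cbbdceaadbbcedbcddecedcaaeab'
  #16 SA[16]=5  'cbeccbbdceaadbbcedbcddecedcaaeab'
  #17 SA[17]=8  'ccbbdceaadbbcedbcddecedcaaeab'
  #18 SA[18]=24  'cddecedcaaeab'
  #19 SA[19]=13  'ceaadbbcedbcddecedcaaeab'
  #20 SA[20]=20  'cedbcddecedcaaeab'
  #21 SA[21]=28  'cedcaaeab'
  #22 SA[22]=0  'daebecbeccbbdceaadbbcedbcddecedcaaeab'
  #23 SA[23]=17  'dbbcedbcddecedcaaeab'
  #24 SA[24]=22  'dbcddecedcaaeab'
  #25 SA[25]=30  'dcaaeab'
  #26 SA[26]=12  'dceaadbbcedbcddecedcaaeab'
  #27 SA[27]=25  'ddecedcaaeab'
  #28 SA[28]=26  'decedcaaeab'
  #29 SA[29]=14  'eaadbbcedbcddecedcaaeab'
  #30 SA[30]=34  'eab'
  #31 SA[31]=2  'ebecbeccbbdceaadbbcedbcddecedcaaeab'
  #32 SA[32]=4  'ecbeccbbdceaadbbcedbcddecedcaaeab'
  #33 SA[33]=7  'eccbbdceaadbbcedbcddecedcaaeab'
  #34 SA[34]=27  'ecedcaaeab'
  #35 SA[35]=21  'edbcddecedcaaeab'
  #36 SA[36]=29  'edcaaeab'

[15, 32, 35, 16, 33, 1, 36, 18, 10, 23, 19, 11, 3, 6, 31, 9, 5, 8, 24, 13, 20, 28, 0, 17, 22, 30, 12, 25, 26, 14, 34, 2, 4, 7, 27, 21, 29]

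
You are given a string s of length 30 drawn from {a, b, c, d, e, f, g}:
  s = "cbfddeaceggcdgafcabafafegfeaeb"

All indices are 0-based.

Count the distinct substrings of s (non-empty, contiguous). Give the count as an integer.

437

rank | idx | suffix
   0 |  17 | abafafegfeaeb
   1 |   6 | aceggcdgafcabafafegfeaeb
   2 |  27 | aeb
   3 |  19 | afafegfeaeb
   4 |  14 | afcabafafegfeaeb
   5 |  21 | afegfeaeb
   6 |  29 | b
   7 |  18 | bafafegfeaeb
   8 |   1 | bfddeaceggcdgafcabafafegfeaeb
   9 |  16 | cabafafegfeaeb
  10 |   0 | cbfddeaceggcdgafcabafafegfeaeb
  11 |  11 | cdgafcabafafegfeaeb
  12 |   7 | ceggcdgafcabafafegfeaeb
  13 |   3 | ddeaceggcdgafcabafafegfeaeb
  14 |   4 | deaceggcdgafcabafafegfeaeb
  15 |  12 | dgafcabafafegfeaeb
  16 |   5 | eaceggcdgafcabafafegfeaeb
  17 |  26 | eaeb
  18 |  28 | eb
  19 |  23 | egfeaeb
  20 |   8 | eggcdgafcabafafegfeaeb
  21 |  20 | fafegfeaeb
  22 |  15 | fcabafafegfeaeb
  23 |   2 | fddeaceggcdgafcabafafegfeaeb
  24 |  25 | feaeb
  25 |  22 | fegfeaeb
  26 |  13 | gafcabafafegfeaeb
  27 |  10 | gcdgafcabafafegfeaeb
  28 |  24 | gfeaeb
  29 |   9 | ggcdgafcabafafegfeaeb

SA = [17, 6, 27, 19, 14, 21, 29, 18, 1, 16, 0, 11, 7, 3, 4, 12, 5, 26, 28, 23, 8, 20, 15, 2, 25, 22, 13, 10, 24, 9]
i: (SA[i-1],SA[i]) lcp shared
  1: (17,6) 1 'a'
  2: (6,27) 1 'a'
  3: (27,19) 1 'a'
  4: (19,14) 2 'af'
  5: (14,21) 2 'af'
  6: (21,29) 0 ''
  7: (29,18) 1 'b'
  8: (18,1) 1 'b'
  9: (1,16) 0 ''
  10: (16,0) 1 'c'
  11: (0,11) 1 'c'
  12: (11,7) 1 'c'
  13: (7,3) 0 ''
  14: (3,4) 1 'd'
  15: (4,12) 1 'd'
  16: (12,5) 0 ''
  17: (5,26) 2 'ea'
  18: (26,28) 1 'e'
  19: (28,23) 1 'e'
  20: (23,8) 2 'eg'
  21: (8,20) 0 ''
  22: (20,15) 1 'f'
  23: (15,2) 1 'f'
  24: (2,25) 1 'f'
  25: (25,22) 2 'fe'
  26: (22,13) 0 ''
  27: (13,10) 1 'g'
  28: (10,24) 1 'g'
  29: (24,9) 1 'g'

n(n+1)/2 = 30·31/2 = 465
Σ LCP = 0 + 1 + 1 + 1 + 2 + 2 + 0 + 1 + 1 + 0 + 1 + 1 + 1 + 0 + 1 + 1 + 0 + 2 + 1 + 1 + 2 + 0 + 1 + 1 + 1 + 2 + 0 + 1 + 1 + 1 = 28
distinct = 465 − 28 = 437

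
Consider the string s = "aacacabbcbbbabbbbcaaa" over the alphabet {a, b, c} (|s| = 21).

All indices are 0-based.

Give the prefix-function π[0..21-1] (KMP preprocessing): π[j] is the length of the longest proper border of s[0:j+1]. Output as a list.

[0, 1, 0, 1, 0, 1, 0, 0, 0, 0, 0, 0, 1, 0, 0, 0, 0, 0, 1, 2, 2]

π[0] = 0
j=1 s[j]='a': π[1]=1 (border 'a')
j=2 s[j]='c': k: 1→0; π[2]=0 (border '')
j=3 s[j]='a': π[3]=1 (border 'a')
j=4 s[j]='c': k: 1→0; π[4]=0 (border '')
j=5 s[j]='a': π[5]=1 (border 'a')
j=6 s[j]='b': k: 1→0; π[6]=0 (border '')
j=7 s[j]='b': π[7]=0 (border '')
j=8 s[j]='c': π[8]=0 (border '')
j=9 s[j]='b': π[9]=0 (border '')
j=10 s[j]='b': π[10]=0 (border '')
j=11 s[j]='b': π[11]=0 (border '')
j=12 s[j]='a': π[12]=1 (border 'a')
j=13 s[j]='b': k: 1→0; π[13]=0 (border '')
j=14 s[j]='b': π[14]=0 (border '')
j=15 s[j]='b': π[15]=0 (border '')
j=16 s[j]='b': π[16]=0 (border '')
j=17 s[j]='c': π[17]=0 (border '')
j=18 s[j]='a': π[18]=1 (border 'a')
j=19 s[j]='a': π[19]=2 (border 'aa')
j=20 s[j]='a': k: 2→1; π[20]=2 (border 'aa')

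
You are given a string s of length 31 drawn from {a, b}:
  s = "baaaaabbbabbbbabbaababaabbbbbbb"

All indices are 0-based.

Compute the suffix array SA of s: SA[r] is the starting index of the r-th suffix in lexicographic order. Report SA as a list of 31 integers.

sorted suffixes:
  #0 SA[0]=1  'aaaaabbbabbbbabbaababaabbbbbbb'
  #1 SA[1]=2  'aaaabbbabbbbabbaababaabbbbbbb'
  #2 SA[2]=3  'aaabbbabbbbabbaababaabbbbbbb'
  #3 SA[3]=17  'aababaabbbbbbb'
  #4 SA[4]=4  'aabbbabbbbabbaababaabbbbbbb'
  #5 SA[5]=22  'aabbbbbbb'
  #6 SA[6]=20  'abaabbbbbbb'
  #7 SA[7]=18  'ababaabbbbbbb'
  #8 SA[8]=14  'abbaababaabbbbbbb'
  #9 SA[9]=5  'abbbabbbbabbaababaabbbbbbb'
  #10 SA[10]=9  'abbbbabbaababaabbbbbbb'
  #11 SA[11]=23  'abbbbbbb'
  #12 SA[12]=30  'b'
  #13 SA[13]=0  'baaaaabbbabbbbabbaababaabbbbbbb'
  #14 SA[14]=16  'baababaabbbbbbb'
  #15 SA[15]=21  'baabbbbbbb'
  #16 SA[16]=19  'babaabbbbbbb'
  #17 SA[17]=13  'babbaababaabbbbbbb'
  #18 SA[18]=8  'babbbbabbaababaabbbbbbb'
  #19 SA[19]=29  'bb'
  #20 SA[20]=15  'bbaababaabbbbbbb'
  #21 SA[21]=12  'bbabbaababaabbbbbbb'
  #22 SA[22]=7  'bbabbbbabbaababaabbbbbbb'
  #23 SA[23]=28  'bbb'
  #24 SA[24]=11  'bbbabbaababaabbbbbbb'
  #25 SA[25]=6  'bbbabbbbabbaababaabbbbbbb'
  #26 SA[26]=27  'bbbb'
  #27 SA[27]=10  'bbbbabbaababaabbbbbbb'
  #28 SA[28]=26  'bbbbb'
  #29 SA[29]=25  'bbbbbb'
  #30 SA[30]=24  'bbbbbbb'

[1, 2, 3, 17, 4, 22, 20, 18, 14, 5, 9, 23, 30, 0, 16, 21, 19, 13, 8, 29, 15, 12, 7, 28, 11, 6, 27, 10, 26, 25, 24]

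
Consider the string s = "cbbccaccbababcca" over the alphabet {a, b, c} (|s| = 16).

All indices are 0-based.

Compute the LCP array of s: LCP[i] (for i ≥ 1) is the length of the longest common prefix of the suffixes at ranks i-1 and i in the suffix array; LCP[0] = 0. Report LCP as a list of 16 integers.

sorted suffixes:
  #0 SA[0]=15  'a'
  #1 SA[1]=9  'ababcca'
  #2 SA[2]=11  'abcca'
  #3 SA[3]=5  'accbababcca'
  #4 SA[4]=8  'bababcca'
  #5 SA[5]=10  'babcca'
  #6 SA[6]=1  'bbccaccbababcca'
  #7 SA[7]=12  'bcca'
  #8 SA[8]=2  'bccaccbababcca'
  #9 SA[9]=14  'ca'
  #10 SA[10]=4  'caccbababcca'
  #11 SA[11]=7  'cbababcca'
  #12 SA[12]=0  'cbbccaccbababcca'
  #13 SA[13]=13  'cca'
  #14 SA[14]=3  'ccaccbababcca'
  #15 SA[15]=6  'ccbababcca'

SA = [15, 9, 11, 5, 8, 10, 1, 12, 2, 14, 4, 7, 0, 13, 3, 6]
[i] adj suffixes → lcp
  [1] 15/9 → 1 ('a')
  [2] 9/11 → 2 ('ab')
  [3] 11/5 → 1 ('a')
  [4] 5/8 → 0 ('')
  [5] 8/10 → 3 ('bab')
  [6] 10/1 → 1 ('b')
  [7] 1/12 → 1 ('b')
  [8] 12/2 → 4 ('bcca')
  [9] 2/14 → 0 ('')
  [10] 14/4 → 2 ('ca')
  [11] 4/7 → 1 ('c')
  [12] 7/0 → 2 ('cb')
  [13] 0/13 → 1 ('c')
  [14] 13/3 → 3 ('cca')
  [15] 3/6 → 2 ('cc')

[0, 1, 2, 1, 0, 3, 1, 1, 4, 0, 2, 1, 2, 1, 3, 2]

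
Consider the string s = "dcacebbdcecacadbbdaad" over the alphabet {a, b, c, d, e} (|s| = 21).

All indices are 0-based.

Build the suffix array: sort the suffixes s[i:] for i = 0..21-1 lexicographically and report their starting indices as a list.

[18, 11, 2, 19, 13, 15, 5, 16, 6, 10, 1, 12, 3, 8, 20, 17, 14, 0, 7, 4, 9]

rank→(start, suffix):
  0 → (18, 'aad')
  1 → (11, 'acadbbdaad')
  2 → (2, 'acebbdcecacadbbdaad')
  3 → (19, 'ad')
  4 → (13, 'adbbdaad')
  5 → (15, 'bbdaad')
  6 → (5, 'bbdcecacadbbdaad')
  7 → (16, 'bdaad')
  8 → (6, 'bdcecacadbbdaad')
  9 → (10, 'cacadbbdaad')
  10 → (1, 'cacebbdcecacadbbdaad')
  11 → (12, 'cadbbdaad')
  12 → (3, 'cebbdcecacadbbdaad')
  13 → (8, 'cecacadbbdaad')
  14 → (20, 'd')
  15 → (17, 'daad')
  16 → (14, 'dbbdaad')
  17 → (0, 'dcacebbdcecacadbbdaad')
  18 → (7, 'dcecacadbbdaad')
  19 → (4, 'ebbdcecacadbbdaad')
  20 → (9, 'ecacadbbdaad')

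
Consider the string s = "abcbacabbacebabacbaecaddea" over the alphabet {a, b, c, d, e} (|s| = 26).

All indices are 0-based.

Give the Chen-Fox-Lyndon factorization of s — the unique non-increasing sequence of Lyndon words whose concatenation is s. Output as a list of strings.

["abcbac", "abbaceb", "abacbaecadde", "a"]

emit factor 1: 'abcbac' (i=0, period=6)
emit factor 2: 'abbaceb' (i=6, period=7)
emit factor 3: 'abacbaecadde' (i=13, period=12)
emit factor 4: 'a' (i=25, period=1)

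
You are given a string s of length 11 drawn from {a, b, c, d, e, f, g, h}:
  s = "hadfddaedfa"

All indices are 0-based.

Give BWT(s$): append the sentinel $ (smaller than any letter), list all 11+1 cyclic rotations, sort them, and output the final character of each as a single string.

rank  rotation      last
    0  $hadfddaedfa  a
    1  a$hadfddaedf  f
    2  adfddaedfa$h  h
    3  aedfa$hadfdd  d
    4  daedfa$hadfd  d
    5  ddaedfa$hadf  f
    6  dfa$hadfddae  e
    7  dfddaedfa$ha  a
    8  edfa$hadfdda  a
    9  fa$hadfddaed  d
   10  fddaedfa$had  d
   11  hadfddaedfa$  $

afhddfeaadd$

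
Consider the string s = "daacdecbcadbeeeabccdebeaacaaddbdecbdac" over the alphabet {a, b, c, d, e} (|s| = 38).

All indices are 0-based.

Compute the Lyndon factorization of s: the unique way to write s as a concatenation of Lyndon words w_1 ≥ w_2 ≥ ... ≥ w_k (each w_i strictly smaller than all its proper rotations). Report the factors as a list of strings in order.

emit factor 1: 'd' (i=0, period=1)
emit factor 2: 'aacdecbcadbeeeabccdebe' (i=1, period=22)
emit factor 3: 'aacaaddbdecbdac' (i=23, period=15)

["d", "aacdecbcadbeeeabccdebe", "aacaaddbdecbdac"]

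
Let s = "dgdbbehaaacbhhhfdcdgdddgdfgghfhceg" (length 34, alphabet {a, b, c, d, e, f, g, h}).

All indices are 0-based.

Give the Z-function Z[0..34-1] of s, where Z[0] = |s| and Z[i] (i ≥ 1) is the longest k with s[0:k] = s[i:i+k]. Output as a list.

Z[0]=34
i=1: i≥r, start 0; Z[1]=0
i=2: i≥r, start 0; Z[2]=1 grow→box=[2,3)
i=3: i≥r, start 0; Z[3]=0
i=4: i≥r, start 0; Z[4]=0
i=5: i≥r, start 0; Z[5]=0
i=6: i≥r, start 0; Z[6]=0
i=7: i≥r, start 0; Z[7]=0
i=8: i≥r, start 0; Z[8]=0
i=9: i≥r, start 0; Z[9]=0
i=10: i≥r, start 0; Z[10]=0
i=11: i≥r, start 0; Z[11]=0
i=12: i≥r, start 0; Z[12]=0
i=13: i≥r, start 0; Z[13]=0
i=14: i≥r, start 0; Z[14]=0
i=15: i≥r, start 0; Z[15]=0
i=16: i≥r, start 0; Z[16]=1 grow→box=[16,17)
i=17: i≥r, start 0; Z[17]=0
i=18: i≥r, start 0; Z[18]=3 grow→box=[18,21)
i=19: min(r-i=2, Z[1]=0)=0; Z[19]=0
i=20: min(r-i=1, Z[2]=1)=1; Z[20]=1
i=21: i≥r, start 0; Z[21]=1 grow→box=[21,22)
i=22: i≥r, start 0; Z[22]=3 grow→box=[22,25)
i=23: min(r-i=2, Z[1]=0)=0; Z[23]=0
i=24: min(r-i=1, Z[2]=1)=1; Z[24]=1
i=25: i≥r, start 0; Z[25]=0
i=26: i≥r, start 0; Z[26]=0
i=27: i≥r, start 0; Z[27]=0
i=28: i≥r, start 0; Z[28]=0
i=29: i≥r, start 0; Z[29]=0
i=30: i≥r, start 0; Z[30]=0
i=31: i≥r, start 0; Z[31]=0
i=32: i≥r, start 0; Z[32]=0
i=33: i≥r, start 0; Z[33]=0

[34, 0, 1, 0, 0, 0, 0, 0, 0, 0, 0, 0, 0, 0, 0, 0, 1, 0, 3, 0, 1, 1, 3, 0, 1, 0, 0, 0, 0, 0, 0, 0, 0, 0]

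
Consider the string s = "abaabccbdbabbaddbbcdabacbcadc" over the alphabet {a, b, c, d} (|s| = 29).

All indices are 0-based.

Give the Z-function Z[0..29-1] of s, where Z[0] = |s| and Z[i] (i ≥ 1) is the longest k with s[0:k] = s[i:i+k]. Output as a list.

[29, 0, 1, 2, 0, 0, 0, 0, 0, 0, 2, 0, 0, 1, 0, 0, 0, 0, 0, 0, 3, 0, 1, 0, 0, 0, 1, 0, 0]

Z[0]=29
i=1: fresh scan; Z[1]=0
i=2: fresh scan; Z[2]=1 scan→box=[2,3)
i=3: fresh scan; Z[3]=2 scan→box=[3,5)
i=4: min(r-i=1, Z[1]=0)=0; Z[4]=0
i=5: fresh scan; Z[5]=0
i=6: fresh scan; Z[6]=0
i=7: fresh scan; Z[7]=0
i=8: fresh scan; Z[8]=0
i=9: fresh scan; Z[9]=0
i=10: fresh scan; Z[10]=2 scan→box=[10,12)
i=11: min(r-i=1, Z[1]=0)=0; Z[11]=0
i=12: fresh scan; Z[12]=0
i=13: fresh scan; Z[13]=1 scan→box=[13,14)
i=14: fresh scan; Z[14]=0
i=15: fresh scan; Z[15]=0
i=16: fresh scan; Z[16]=0
i=17: fresh scan; Z[17]=0
i=18: fresh scan; Z[18]=0
i=19: fresh scan; Z[19]=0
i=20: fresh scan; Z[20]=3 scan→box=[20,23)
i=21: min(r-i=2, Z[1]=0)=0; Z[21]=0
i=22: min(r-i=1, Z[2]=1)=1; Z[22]=1
i=23: fresh scan; Z[23]=0
i=24: fresh scan; Z[24]=0
i=25: fresh scan; Z[25]=0
i=26: fresh scan; Z[26]=1 scan→box=[26,27)
i=27: fresh scan; Z[27]=0
i=28: fresh scan; Z[28]=0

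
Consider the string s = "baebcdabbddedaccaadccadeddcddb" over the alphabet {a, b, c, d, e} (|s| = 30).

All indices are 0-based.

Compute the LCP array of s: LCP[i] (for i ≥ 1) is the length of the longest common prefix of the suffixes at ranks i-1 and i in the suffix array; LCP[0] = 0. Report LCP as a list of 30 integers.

[0, 1, 1, 1, 2, 1, 0, 1, 1, 1, 1, 0, 2, 1, 3, 1, 2, 0, 2, 1, 1, 2, 1, 2, 2, 1, 3, 0, 1, 2]

rank→(start, suffix):
  0 → (16, 'aadccadeddcddb')
  1 → (6, 'abbddedaccaadccadeddcddb')
  2 → (13, 'accaadccadeddcddb')
  3 → (17, 'adccadeddcddb')
  4 → (21, 'adeddcddb')
  5 → (1, 'aebcdabbddedaccaadccadeddcddb')
  6 → (29, 'b')
  7 → (0, 'baebcdabbddedaccaadccadeddcddb')
  8 → (7, 'bbddedaccaadccadeddcddb')
  9 → (3, 'bcdabbddedaccaadccadeddcddb')
  10 → (8, 'bddedaccaadccadeddcddb')
  11 → (15, 'caadccadeddcddb')
  12 → (20, 'cadeddcddb')
  13 → (14, 'ccaadccadeddcddb')
  14 → (19, 'ccadeddcddb')
  15 → (4, 'cdabbddedaccaadccadeddcddb')
  16 → (26, 'cddb')
  17 → (5, 'dabbddedaccaadccadeddcddb')
  18 → (12, 'daccaadccadeddcddb')
  19 → (28, 'db')
  20 → (18, 'dccadeddcddb')
  21 → (25, 'dcddb')
  22 → (27, 'ddb')
  23 → (24, 'ddcddb')
  24 → (9, 'ddedaccaadccadeddcddb')
  25 → (10, 'dedaccaadccadeddcddb')
  26 → (22, 'deddcddb')
  27 → (2, 'ebcdabbddedaccaadccadeddcddb')
  28 → (11, 'edaccaadccadeddcddb')
  29 → (23, 'eddcddb')

SA = [16, 6, 13, 17, 21, 1, 29, 0, 7, 3, 8, 15, 20, 14, 19, 4, 26, 5, 12, 28, 18, 25, 27, 24, 9, 10, 22, 2, 11, 23]
[i] adj suffixes → lcp
  [1] 16/6 → 1 ('a')
  [2] 6/13 → 1 ('a')
  [3] 13/17 → 1 ('a')
  [4] 17/21 → 2 ('ad')
  [5] 21/1 → 1 ('a')
  [6] 1/29 → 0 ('')
  [7] 29/0 → 1 ('b')
  [8] 0/7 → 1 ('b')
  [9] 7/3 → 1 ('b')
  [10] 3/8 → 1 ('b')
  [11] 8/15 → 0 ('')
  [12] 15/20 → 2 ('ca')
  [13] 20/14 → 1 ('c')
  [14] 14/19 → 3 ('cca')
  [15] 19/4 → 1 ('c')
  [16] 4/26 → 2 ('cd')
  [17] 26/5 → 0 ('')
  [18] 5/12 → 2 ('da')
  [19] 12/28 → 1 ('d')
  [20] 28/18 → 1 ('d')
  [21] 18/25 → 2 ('dc')
  [22] 25/27 → 1 ('d')
  [23] 27/24 → 2 ('dd')
  [24] 24/9 → 2 ('dd')
  [25] 9/10 → 1 ('d')
  [26] 10/22 → 3 ('ded')
  [27] 22/2 → 0 ('')
  [28] 2/11 → 1 ('e')
  [29] 11/23 → 2 ('ed')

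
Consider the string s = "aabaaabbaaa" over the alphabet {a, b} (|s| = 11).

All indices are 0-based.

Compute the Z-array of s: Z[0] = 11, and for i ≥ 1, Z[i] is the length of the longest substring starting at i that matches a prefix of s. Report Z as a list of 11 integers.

[11, 1, 0, 2, 3, 1, 0, 0, 2, 2, 1]

Z[0]=11
i=1: outside box; Z[1]=1 scan→box=[1,2)
i=2: outside box; Z[2]=0
i=3: outside box; Z[3]=2 scan→box=[3,5)
i=4: min(r-i=1, Z[1]=1)=1; Z[4]=3 scan→box=[4,7)
i=5: min(r-i=2, Z[1]=1)=1; Z[5]=1
i=6: min(r-i=1, Z[2]=0)=0; Z[6]=0
i=7: outside box; Z[7]=0
i=8: outside box; Z[8]=2 scan→box=[8,10)
i=9: min(r-i=1, Z[1]=1)=1; Z[9]=2 scan→box=[9,11)
i=10: min(r-i=1, Z[1]=1)=1; Z[10]=1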